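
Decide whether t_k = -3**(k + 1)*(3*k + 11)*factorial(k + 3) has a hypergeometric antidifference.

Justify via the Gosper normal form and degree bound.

Yes. s_k = -3**(k + 1)*factorial(k + 3).

Compute t_(k+1)/t_k: get 3*(k + 4)*(3*k + 14)/(3*k + 11).
So A=3*k + 12 and B=1, with C=k + 11/3.
Set up (3*k + 12)·f(k+1) − (1)·f(k) − (k + 11/3) = 0.
deg f ≤ 0 (via 1,0,1).
Match coefficients ⇒ f(k) = 1/3.
R(k) = B(k−1)·f(k)/C(k) = 1/(3*k + 11); s_k = R·t_k = -3**(k + 1)*factorial(k + 3).
Verify: -3**(k + 1)*(3*k + 11)*factorial(k + 3) matches t_k.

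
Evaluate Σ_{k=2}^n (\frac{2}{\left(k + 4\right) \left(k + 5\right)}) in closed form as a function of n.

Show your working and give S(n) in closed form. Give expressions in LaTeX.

Compute t_(k+1)/t_k: get (k + 4)/(k + 6).
Factor: A=k + 4; B=k + 6; C=1.
Key eq: (k + 4)·f(k+1) = (k + 5)·f(k) + (1).
deg f ≤ 1 (via 1,1,0).
Solve for f: f(k) = k/4 (degree 1 ≤ 1).
So s_k = (B(k−1)f/C)·t_k = (k*(k + 5)/4)·t_k = k/(2*(k + 4)).
Verify: 2/(k**2 + 9*k + 20) matches t_k.
s_(n+1) = (n + 1)/(2*(n + 5)) and s_(2) = 1/6, so S(n) = (n - 1)/(3*(n + 5)).

S(n) = \frac{n - 1}{3 \left(n + 5\right)}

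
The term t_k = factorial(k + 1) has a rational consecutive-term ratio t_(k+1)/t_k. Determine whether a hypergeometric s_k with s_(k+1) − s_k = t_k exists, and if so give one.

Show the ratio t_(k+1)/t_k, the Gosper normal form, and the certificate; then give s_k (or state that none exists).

none (Gosper's algorithm certifies no s_k)

Ratio r(k) = k + 2.
Take A(k)=k + 2, B(k)=1, C(k)=1.
f must satisfy (k + 2)·f(k+1) − (1)·f(k) = 1.
d = -1 from the (1,0,0) case.
deg f ≤ -1 is impossible — no certificate.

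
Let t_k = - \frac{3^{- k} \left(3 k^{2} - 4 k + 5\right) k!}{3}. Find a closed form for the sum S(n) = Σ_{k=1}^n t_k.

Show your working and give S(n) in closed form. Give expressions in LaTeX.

Compute t_(k+1)/t_k: get (k + 1)*(-4*k + 3*(k + 1)**2 + 1)/(3*(3*k**2 - 4*k + 5)).
A = k/3 + 1/3, B = 1, C = k**2 - 4*k/3 + 5/3.
Set up (k/3 + 1/3)·f(k+1) − (1)·f(k) − (k**2 - 4*k/3 + 5/3) = 0.
From deg A=1, deg B=0, deg C=2: d=1.
Match coefficients ⇒ f(k) = 3*k - 1.
Then R = B(k−1)f/C = 3*(3*k - 1)/(3*k**2 - 4*k + 5), so s_k = R(k)·t_k = -(3*k - 1)*factorial(k)/3**k.
s_(k+1) − s_k = -(3*k**2 - 4*k + 5)*factorial(k)/(3*3**k) = t_k.
Telescope: S(n) = s_(n+1) − s_(1) = -3**(-n - 1)*(3*n + 2)*factorial(n + 1) − (-2/3) = 3**(-n - 1)*(2*3**n - 3*n**2*factorial(n) - 5*n*factorial(n) - 2*factorial(n)).

S(n) = 3^{- n - 1} \left(2 \cdot 3^{n} - 3 n^{2} n! - 5 n n! - 2 n!\right)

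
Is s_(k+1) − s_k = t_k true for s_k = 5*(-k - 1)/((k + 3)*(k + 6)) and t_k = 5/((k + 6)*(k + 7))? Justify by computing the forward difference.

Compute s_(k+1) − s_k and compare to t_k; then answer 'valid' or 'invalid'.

s_(k+1) = 5*(-k - 2)/((k + 4)*(k + 7))
s_(k+1) − s_k = 5*(k**2 + 3*k - 8)/(k**4 + 20*k**3 + 145*k**2 + 450*k + 504)
(s_(k+1) − s_k) − t_k = 20*(-k - 5)/(k**4 + 20*k**3 + 145*k**2 + 450*k + 504)

Invalid: residual 20*(-k - 5)/(k**4 + 20*k**3 + 145*k**2 + 450*k + 504) ≠ 0.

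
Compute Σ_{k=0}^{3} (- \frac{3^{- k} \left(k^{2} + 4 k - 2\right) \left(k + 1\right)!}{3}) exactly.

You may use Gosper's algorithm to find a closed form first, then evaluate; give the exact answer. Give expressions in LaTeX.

Σ = -212/27

t_(k+1)/t_k = (k + 2)*(4*k + (k + 1)**2 + 2)/(3*(k**2 + 4*k - 2)).
Factor: A=k/3 + 2/3; B=1; C=k**2 + 4*k - 2.
Need (k/3 + 2/3)·f(k+1) − (1)·f(k) = k**2 + 4*k - 2.
Bound: deg f ≤ 1.
Coefficient equations give f(k) = 3*(k + 4).
So s_k = (B(k−1)f/C)·t_k = (3*(k + 4)/(k**2 + 4*k - 2))·t_k = -(k + 4)*factorial(k + 1)/3**k.
Check: Δs_k = -(k**2 + 4*k - 2)*factorial(k + 1)/(3*3**k). ✓
Telescoping: Σ = s_(4) − s_(0) = -320/27 − (-4) = -212/27.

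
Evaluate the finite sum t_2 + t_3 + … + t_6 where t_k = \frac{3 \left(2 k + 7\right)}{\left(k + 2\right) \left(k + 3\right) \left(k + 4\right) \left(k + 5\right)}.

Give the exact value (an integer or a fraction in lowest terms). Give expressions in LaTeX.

Σ = 25/264

r(k) = (k + 2)*(2*k + 9)/((k + 6)*(2*k + 7)) after simplifying.
A = k + 2, B = k + 6, C = k + 7/2.
Solve (k + 2)·f(k+1) − (k + 5)·f(k) = k + 7/2.
d = 3 from the (1,1,1) case.
Match coefficients ⇒ f(k) = k*(k + 3)*(k + 6)/16.
Get s_k = R·t_k = 3*k*(k + 6)/(8*(k**2 + 6*k + 8)) with R(k) = B(k−1)f(k)/C(k) = k*(k + 3)*(k + 5)*(k + 6)/(8*(2*k + 7)).
Δs = 3*(2*k + 7)/(k**4 + 14*k**3 + 71*k**2 + 154*k + 120), as required.
Sum = s_(7) − s_(2); s_(7) = 91/264, s_(2) = 1/4 ⇒ 25/264.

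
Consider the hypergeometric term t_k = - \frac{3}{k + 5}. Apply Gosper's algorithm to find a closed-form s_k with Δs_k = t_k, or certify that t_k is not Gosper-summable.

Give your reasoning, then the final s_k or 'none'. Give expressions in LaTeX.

Compute t_(k+1)/t_k: get (k + 5)/(k + 6).
Gosper form: A/B · C(k+1)/C(k) with A=k + 5, B=k + 6, C=1.
Need (k + 5)·f(k+1) − (k + 5)·f(k) = 1.
From deg A=1, deg B=1, deg C=0: d=0.
Write f(k) = c0. Then LHS − RHS = -1, requiring -1 = 0: contradictory. No certificate.

not Gosper-summable; s_k does not exist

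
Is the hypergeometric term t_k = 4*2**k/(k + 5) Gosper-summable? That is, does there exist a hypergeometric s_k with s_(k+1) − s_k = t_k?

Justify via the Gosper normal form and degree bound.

No; the degree bound rules out any f.

Ratio r(k) = 2*(k + 5)/(k + 6).
So A=2*k + 10 and B=k + 6, with C=1.
f must satisfy (2*k + 10)·f(k+1) − (k + 5)·f(k) = 1.
d = -1 from the (1,1,0) case.
Bound -1 < 0, so the key equation has no polynomial solution.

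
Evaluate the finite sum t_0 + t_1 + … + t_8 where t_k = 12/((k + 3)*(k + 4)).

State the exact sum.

Σ = 3

t_(k+1)/t_k = (k + 3)/(k + 5).
A = k + 3, B = k + 5, C = 1.
Set up (k + 3)·f(k+1) − (k + 4)·f(k) − (1) = 0.
d = 1 from the (1,1,0) case.
Solve for f: f(k) = k/3 (degree 1 ≤ 1).
R(k) = B(k−1)·f(k)/C(k) = k*(k + 4)/3; s_k = R·t_k = 4*k/(k + 3).
Δs = 12/(k**2 + 7*k + 12), as required.
Telescoping: Σ = s_(9) − s_(0) = 3 − (0) = 3.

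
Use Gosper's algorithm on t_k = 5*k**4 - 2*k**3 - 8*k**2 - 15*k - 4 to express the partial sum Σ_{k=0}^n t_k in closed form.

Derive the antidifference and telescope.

S(n) = n**5 + 2*n**4 - 2*n**3 - 12*n**2 - 13*n - 4

t_(k+1)/t_k = (5*k**4 + 18*k**3 + 16*k**2 - 17*k - 24)/(5*k**4 - 2*k**3 - 8*k**2 - 15*k - 4).
Factor: A=1; B=1; C=k**4 - 2*k**3/5 - 8*k**2/5 - 3*k - 4/5.
f must satisfy (1)·f(k+1) − (1)·f(k) = k**4 - 2*k**3/5 - 8*k**2/5 - 3*k - 4/5.
From deg A=0, deg B=0, deg C=4: d=5.
Match coefficients ⇒ f(k) = k*(k**4 - 3*k**3 - 4*k + 2)/5.
Certificate R = B(k−1)f/C = k*(k**4 - 3*k**3 - 4*k + 2)/(5*k**4 - 2*k**3 - 8*k**2 - 15*k - 4) gives s_k = k*(k**4 - 3*k**3 - 4*k + 2).
Verify: 5*k**4 - 2*k**3 - 8*k**2 - 15*k - 4 matches t_k.
Σ_(k=0)^n t_k = s_(n+1) − s_(0) = (n**5 + 2*n**4 - 2*n**3 - 12*n**2 - 13*n - 4) − (0), i.e. n**5 + 2*n**4 - 2*n**3 - 12*n**2 - 13*n - 4.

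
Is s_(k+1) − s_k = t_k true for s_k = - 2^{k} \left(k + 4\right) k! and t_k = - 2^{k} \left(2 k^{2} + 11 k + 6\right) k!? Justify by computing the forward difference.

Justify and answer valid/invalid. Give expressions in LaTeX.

s_(k+1) = -2**(k + 1)*(k + 5)*factorial(k + 1)
s_(k+1) − s_k = -2**k*(2*k**2 + 11*k + 6)*factorial(k)
(s_(k+1) − s_k) − t_k = 0

valid (s_(k+1) − s_k reduces to t_k)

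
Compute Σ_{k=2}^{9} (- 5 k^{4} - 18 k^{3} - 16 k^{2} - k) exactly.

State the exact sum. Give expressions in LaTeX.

t_(k+1)/t_k = (5*k**4 + 38*k**3 + 100*k**2 + 107*k + 40)/(k*(5*k**3 + 18*k**2 + 16*k + 1)).
Normal form (A,B,C) = (1, 1, k**4 + 18*k**3/5 + 16*k**2/5 + k/5).
Solve (1)·f(k+1) − (1)·f(k) = k**4 + 18*k**3/5 + 16*k**2/5 + k/5.
d = 5 from the (0,0,4) case.
A polynomial solution: f(k) = k*(k - 1)*(k + 2)*(k**2 + k - 1)/5.
Get s_k = R·t_k = k*(-k**4 - 2*k**3 + 2*k**2 + 3*k - 2) with R(k) = B(k−1)f(k)/C(k) = (k - 1)*(k + 2)*(k**2 + k - 1)/(5*k**3 + 18*k**2 + 16*k + 1).
s_(k+1) − s_k = k*(-5*k**3 - 18*k**2 - 16*k - 1) = t_k.
Evaluate s at k=10 and k=2: -117720 and -40; difference -117680.

Σ = -117680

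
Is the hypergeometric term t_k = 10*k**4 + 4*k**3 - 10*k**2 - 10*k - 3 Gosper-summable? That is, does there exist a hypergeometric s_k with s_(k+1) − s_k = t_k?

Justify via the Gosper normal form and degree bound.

r(k) = (10*k**4 + 44*k**3 + 62*k**2 + 22*k - 9)/(10*k**4 + 4*k**3 - 10*k**2 - 10*k - 3) after simplifying.
Normal form (A,B,C) = (1, 1, k**4 + 2*k**3/5 - k**2 - k - 3/10).
f must satisfy (1)·f(k+1) − (1)·f(k) = k**4 + 2*k**3/5 - k**2 - k - 3/10.
Bound: deg f ≤ 5.
A polynomial solution: f(k) = k**2*(2*k**3 - 4*k**2 - 2*k + 1)/10.
Get s_k = R·t_k = k**2*(2*k**3 - 4*k**2 - 2*k + 1) with R(k) = B(k−1)f(k)/C(k) = k**2*(2*k**3 - 4*k**2 - 2*k + 1)/(10*k**4 + 4*k**3 - 10*k**2 - 10*k - 3).
Δs = 10*k**4 + 4*k**3 - 10*k**2 - 10*k - 3, as required.

Yes. s_k = k**2*(2*k**3 - 4*k**2 - 2*k + 1).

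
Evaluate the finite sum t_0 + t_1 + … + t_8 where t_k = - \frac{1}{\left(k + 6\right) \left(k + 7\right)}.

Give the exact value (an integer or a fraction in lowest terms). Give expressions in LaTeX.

r(k) = (k + 6)/(k + 8) after simplifying.
Take A(k)=k + 6, B(k)=k + 8, C(k)=1.
Need (k + 6)·f(k+1) − (k + 7)·f(k) = 1.
Bound: deg f ≤ 1.
Solve for f: f(k) = k/6 (degree 1 ≤ 1).
Get s_k = R·t_k = -k/(6*k + 36) with R(k) = B(k−1)f(k)/C(k) = k*(k + 7)/6.
s_(k+1) − s_k = -1/(k**2 + 13*k + 42) = t_k.
Sum = s_(9) − s_(0); s_(9) = -1/10, s_(0) = 0 ⇒ -1/10.

Σ = -1/10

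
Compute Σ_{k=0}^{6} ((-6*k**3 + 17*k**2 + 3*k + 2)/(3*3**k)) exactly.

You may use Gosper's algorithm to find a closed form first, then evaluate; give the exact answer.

Ratio r(k) = (6*k**3 + k**2 - 19*k - 16)/(3*(6*k**3 - 17*k**2 - 3*k - 2)).
Gosper form: A/B · C(k+1)/C(k) with A=1/3, B=1, C=k**3 - 17*k**2/6 - k/2 - 1/3.
Need (1/3)·f(k+1) − (1)·f(k) = k**3 - 17*k**2/6 - k/2 - 1/3.
From deg A=0, deg B=0, deg C=3: d=3.
Coefficient equations give f(k) = -(3*k**3 - 4*k**2 - k - 2)/2.
Certificate R = B(k−1)f/C = -3*(3*k**3 - 4*k**2 - k - 2)/(6*k**3 - 17*k**2 - 3*k - 2) gives s_k = (3*k**3 - 4*k**2 - k - 2)/3**k.
Check: Δs_k = (-6*k**3 + 17*k**2 + 3*k + 2)/(3*3**k). ✓
Sum = s_(7) − s_(0); s_(7) = 824/2187, s_(0) = -2 ⇒ 5198/2187.

Σ = 5198/2187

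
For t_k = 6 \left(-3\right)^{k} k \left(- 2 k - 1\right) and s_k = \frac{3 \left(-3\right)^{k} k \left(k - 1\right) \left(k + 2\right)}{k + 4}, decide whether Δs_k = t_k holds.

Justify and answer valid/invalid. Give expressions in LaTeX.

s_(k+1) = -(-3)**(k + 2)*k*(k + 1)*(k + 3)/(k + 5)
s_(k+1) − s_k = 6*(-3)**k*k*(-2*k**3 - 15*k**2 - 30*k - 13)/(k**2 + 9*k + 20)
(s_(k+1) − s_k) − t_k = 6*(-3)**k*k*(4*k**2 + 19*k + 7)/(k**2 + 9*k + 20)

Invalid: residual \frac{6 \left(-3\right)^{k} k \left(4 k^{2} + 19 k + 7\right)}{k^{2} + 9 k + 20} ≠ 0.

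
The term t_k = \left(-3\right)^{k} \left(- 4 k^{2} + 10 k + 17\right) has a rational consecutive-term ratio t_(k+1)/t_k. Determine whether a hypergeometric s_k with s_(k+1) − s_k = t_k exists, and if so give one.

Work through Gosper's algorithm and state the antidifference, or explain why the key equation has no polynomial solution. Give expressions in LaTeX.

s_k = \left(-3\right)^{k} \left(k^{2} - 4 k - 2\right)

The ratio is 3*(-4*k**2 + 2*k + 23)/(4*k**2 - 10*k - 17).
Take A(k)=-3, B(k)=1, C(k)=k**2 - 5*k/2 - 17/4.
Need (-3)·f(k+1) − (1)·f(k) = k**2 - 5*k/2 - 17/4.
From deg A=0, deg B=0, deg C=2: d=2.
Solving with deg f ≤ 2: f(k) = -(k**2 - 4*k - 2)/4.
So s_k = (B(k−1)f/C)·t_k = (-(k**2 - 4*k - 2)/(4*k**2 - 10*k - 17))·t_k = (-3)**k*(k**2 - 4*k - 2).
s_(k+1) − s_k = (-3)**k*(-4*k**2 + 10*k + 17) = t_k.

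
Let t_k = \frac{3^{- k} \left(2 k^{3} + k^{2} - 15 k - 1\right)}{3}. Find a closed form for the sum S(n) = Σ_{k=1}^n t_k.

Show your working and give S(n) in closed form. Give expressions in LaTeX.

Step 1: r(k) = (2*k**3 + 7*k**2 - 7*k - 13)/(3*(2*k**3 + k**2 - 15*k - 1)).
So A=1/3 and B=1, with C=k**3 + k**2/2 - 15*k/2 - 1/2.
Set up (1/3)·f(k+1) − (1)·f(k) − (k**3 + k**2/2 - 15*k/2 - 1/2) = 0.
d = 3 from the (0,0,3) case.
Solve for f: f(k) = -3*(k**3 + 2*k**2 - 4*k - 1)/2 (degree 3 ≤ 3).
Get s_k = R·t_k = (-k**3 - 2*k**2 + 4*k + 1)/3**k with R(k) = B(k−1)f(k)/C(k) = -3*(k**3 + 2*k**2 - 4*k - 1)/(2*k**3 + k**2 - 15*k - 1).
Check: Δs_k = (2*k**3 + k**2 - 15*k - 1)/(3*3**k). ✓
s_(n+1) = 3**(-n - 1)*(-n**3 - 5*n**2 - 3*n + 2) and s_(1) = 2/3, so S(n) = 3**(-n - 1)*(-2*3**n - n**3 - 5*n**2 - 3*n + 2).

S(n) = 3^{- n - 1} \left(- 2 \cdot 3^{n} - n^{3} - 5 n^{2} - 3 n + 2\right)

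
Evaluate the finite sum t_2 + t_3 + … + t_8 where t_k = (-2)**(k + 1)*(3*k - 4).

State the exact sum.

Σ = -7168

Step 1: r(k) = 2*(1 - 3*k)/(3*k - 4).
Factor: A=-2; B=1; C=k - 4/3.
f must satisfy (-2)·f(k+1) − (1)·f(k) = k - 4/3.
deg f ≤ 1 (via 0,0,1).
Match coefficients ⇒ f(k) = -(k - 2)/3.
R(k) = B(k−1)·f(k)/C(k) = -(k - 2)/(3*k - 4); s_k = R·t_k = (-2)**(k + 1)*(2 - k).
Verify: (-2)**(k + 1)*(3*k - 4) matches t_k.
Telescoping: Σ = s_(9) − s_(2) = -7168 − (0) = -7168.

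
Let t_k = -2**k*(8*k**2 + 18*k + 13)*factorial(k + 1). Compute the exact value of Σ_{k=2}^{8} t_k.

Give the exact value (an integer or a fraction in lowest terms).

r(k) = 2*(8*k**3 + 50*k**2 + 107*k + 78)/(8*k**2 + 18*k + 13) after simplifying.
Gosper form: A/B · C(k+1)/C(k) with A=2*k + 4, B=1, C=k**2 + 9*k/4 + 13/8.
Key eq: (2*k + 4)·f(k+1) = (1)·f(k) + (k**2 + 9*k/4 + 13/8).
Bound: deg f ≤ 1.
Coefficient equations give f(k) = (4*k - 1)/8.
R(k) = B(k−1)·f(k)/C(k) = (4*k - 1)/(8*k**2 + 18*k + 13); s_k = R·t_k = -2**k*(4*k - 1)*factorial(k + 1).
s_(k+1) − s_k = -2**k*(8*k**2 + 18*k + 13)*factorial(k + 1) = t_k.
Σ_(k=2)^(8) t_k = s_(9) − s_(2) = -65028096000 − (-168) = -65028095832.

Σ = -65028095832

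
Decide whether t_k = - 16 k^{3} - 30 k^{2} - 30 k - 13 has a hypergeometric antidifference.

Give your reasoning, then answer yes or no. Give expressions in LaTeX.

r(k) = (16*k**3 + 78*k**2 + 138*k + 89)/(16*k**3 + 30*k**2 + 30*k + 13) after simplifying.
Take A(k)=1, B(k)=1, C(k)=k**3 + 15*k**2/8 + 15*k/8 + 13/16.
Solve (1)·f(k+1) − (1)·f(k) = k**3 + 15*k**2/8 + 15*k/8 + 13/16.
From deg A=0, deg B=0, deg C=3: d=4.
Coefficient equations give f(k) = k*(4*k**3 + 2*k**2 + 4*k + 3)/16.
R(k) = B(k−1)·f(k)/C(k) = k*(4*k**3 + 2*k**2 + 4*k + 3)/(16*k**3 + 30*k**2 + 30*k + 13); s_k = R·t_k = k*(-4*k**3 - 2*k**2 - 4*k - 3).
Δs = -16*k**3 - 30*k**2 - 30*k - 13, as required.

Yes. s_k = k \left(- 4 k^{3} - 2 k^{2} - 4 k - 3\right).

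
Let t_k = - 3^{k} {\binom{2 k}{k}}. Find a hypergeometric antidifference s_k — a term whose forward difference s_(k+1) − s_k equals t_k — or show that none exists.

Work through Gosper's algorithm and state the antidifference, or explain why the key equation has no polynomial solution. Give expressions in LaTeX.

The ratio is 6*(2*k + 1)/(k + 1).
A = 12*k + 6, B = k + 1, C = 1.
Key eq: (12*k + 6)·f(k+1) = (k)·f(k) + (1).
From deg A=1, deg B=1, deg C=0: d=-1.
d = -1 < 0 ⇒ no nonzero polynomial f; not summable.

no hypergeometric antidifference exists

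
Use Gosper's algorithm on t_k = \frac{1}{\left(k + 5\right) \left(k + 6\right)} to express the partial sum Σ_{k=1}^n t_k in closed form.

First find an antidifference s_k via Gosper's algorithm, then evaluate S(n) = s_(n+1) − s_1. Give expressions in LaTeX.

S(n) = \frac{n}{6 \left(n + 6\right)}

The ratio is (k + 5)/(k + 7).
Factor: A=k + 5; B=k + 7; C=1.
Set up (k + 5)·f(k+1) − (k + 6)·f(k) − (1) = 0.
Bound: deg f ≤ 1.
Match coefficients ⇒ f(k) = k/5.
Then R = B(k−1)f/C = k*(k + 6)/5, so s_k = R(k)·t_k = k/(5*(k + 5)).
Check: Δs_k = 1/(k**2 + 11*k + 30). ✓
Evaluate: s_(n+1) = (n + 1)/(5*(n + 6)); subtract s_(1) = 1/30 ⇒ S(n) = n/(6*(n + 6)).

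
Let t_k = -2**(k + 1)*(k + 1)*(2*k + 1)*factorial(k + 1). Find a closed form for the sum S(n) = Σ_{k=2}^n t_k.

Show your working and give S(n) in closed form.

r(k) = (k + 2)**2*(4*k + 6)/((k + 1)*(2*k + 1)) after simplifying.
So A=2*k + 4 and B=1, with C=k**2 + 3*k/2 + 1/2.
Key eq: (2*k + 4)·f(k+1) = (1)·f(k) + (k**2 + 3*k/2 + 1/2).
Bound: deg f ≤ 1.
Match coefficients ⇒ f(k) = (k - 1)/2.
R(k) = B(k−1)·f(k)/C(k) = (k - 1)/((k + 1)*(2*k + 1)); s_k = R·t_k = -2**(k + 1)*(k - 1)*factorial(k + 1).
s_(k+1) − s_k = -2**(k + 1)*(k + 1)*(2*k + 1)*factorial(k + 1) = t_k.
Evaluate: s_(n+1) = -2**(n + 2)*n*factorial(n + 2); subtract s_(2) = -48 ⇒ S(n) = -4*2**n*n*factorial(n + 2) + 48.

S(n) = -4*2**n*n*factorial(n + 2) + 48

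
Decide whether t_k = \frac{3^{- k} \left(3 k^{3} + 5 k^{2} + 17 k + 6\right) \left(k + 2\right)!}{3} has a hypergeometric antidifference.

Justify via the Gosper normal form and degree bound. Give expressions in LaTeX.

Ratio r(k) = (3*k**4 + 23*k**3 + 78*k**2 + 139*k + 93)/(3*(3*k**3 + 5*k**2 + 17*k + 6)).
Gosper form: A/B · C(k+1)/C(k) with A=k/3 + 1, B=1, C=k**3 + 5*k**2/3 + 17*k/3 + 2.
Set up (k/3 + 1)·f(k+1) − (1)·f(k) − (k**3 + 5*k**2/3 + 17*k/3 + 2) = 0.
Bound: deg f ≤ 2.
Coefficient equations give f(k) = 3*k**2 - k - 3.
Certificate R = B(k−1)f/C = 3*(3*k**2 - k - 3)/(3*k**3 + 5*k**2 + 17*k + 6) gives s_k = (3*k**2 - k - 3)*factorial(k + 2)/3**k.
Δs = (3*k**3 + 5*k**2 + 17*k + 6)*factorial(k + 2)/(3*3**k), as required.

Yes. s_k = 3^{- k} \left(3 k^{2} - k - 3\right) \left(k + 2\right)!.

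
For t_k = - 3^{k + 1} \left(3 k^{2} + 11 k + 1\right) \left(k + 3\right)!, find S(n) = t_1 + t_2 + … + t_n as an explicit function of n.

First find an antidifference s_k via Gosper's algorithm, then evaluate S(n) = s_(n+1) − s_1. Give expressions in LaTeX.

S(n) = - 3^{n + 2} n \left(n + 4\right)!

The ratio is 3*(3*k**3 + 29*k**2 + 83*k + 60)/(3*k**2 + 11*k + 1).
Gosper form: A/B · C(k+1)/C(k) with A=3*k + 12, B=1, C=k**2 + 11*k/3 + 1/3.
Set up (3*k + 12)·f(k+1) − (1)·f(k) − (k**2 + 11*k/3 + 1/3) = 0.
Bound: deg f ≤ 1.
Match coefficients ⇒ f(k) = (k - 1)/3.
Certificate R = B(k−1)f/C = (k - 1)/(3*k**2 + 11*k + 1) gives s_k = -3**(k + 1)*(k - 1)*factorial(k + 3).
Δs = -3**(k + 1)*(3*k**2 + 11*k + 1)*factorial(k + 3), as required.
Telescope: S(n) = s_(n+1) − s_(1) = -3**(n + 2)*n*factorial(n + 4) − (0) = -3**(n + 2)*n*factorial(n + 4).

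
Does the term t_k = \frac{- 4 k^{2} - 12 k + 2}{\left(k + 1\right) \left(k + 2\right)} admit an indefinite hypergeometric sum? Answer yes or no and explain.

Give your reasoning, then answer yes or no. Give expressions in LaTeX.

Ratio r(k) = (k + 1)*(6*k + 2*(k + 1)**2 + 5)/((k + 3)*(2*k**2 + 6*k - 1)).
Factor: A=k + 1; B=k + 3; C=k**2 + 3*k - 1/2.
Need (k + 1)·f(k+1) − (k + 2)·f(k) = k**2 + 3*k - 1/2.
Bound: deg f ≤ 2.
Solve for f: f(k) = k*(2*k - 3)/2 (degree 2 ≤ 2).
R(k) = B(k−1)·f(k)/C(k) = k*(k + 2)*(2*k - 3)/(2*k**2 + 6*k - 1); s_k = R·t_k = 2*k*(3 - 2*k)/(k + 1).
Check: Δs_k = 2*(-2*k**2 - 6*k + 1)/(k**2 + 3*k + 2). ✓

Yes. s_k = \frac{2 k \left(3 - 2 k\right)}{k + 1}.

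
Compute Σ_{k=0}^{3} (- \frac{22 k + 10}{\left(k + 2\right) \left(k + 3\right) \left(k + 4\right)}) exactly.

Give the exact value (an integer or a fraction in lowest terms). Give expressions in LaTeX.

t_(k+1)/t_k = (k + 2)*(11*k + 16)/((k + 5)*(11*k + 5)).
Take A(k)=k + 2, B(k)=k + 5, C(k)=k + 5/11.
Key eq: (k + 2)·f(k+1) = (k + 4)·f(k) + (k + 5/11).
d = 2 from the (1,1,1) case.
Coefficient equations give f(k) = k*(9*k + 1)/44.
Get s_k = R·t_k = -k*(9*k + 1)/(2*(k + 2)*(k + 3)) with R(k) = B(k−1)f(k)/C(k) = k*(k + 4)*(9*k + 1)/(4*(11*k + 5)).
s_(k+1) − s_k = 2*(-11*k - 5)/(k**3 + 9*k**2 + 26*k + 24) = t_k.
Σ_(k=0)^(3) t_k = s_(4) − s_(0) = -37/21 − (0) = -37/21.

Σ = -37/21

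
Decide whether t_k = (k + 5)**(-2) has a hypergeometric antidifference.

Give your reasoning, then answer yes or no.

No. Not Gosper-summable.

The ratio is (k + 5)**2/(k + 6)**2.
Gosper form: A/B · C(k+1)/C(k) with A=k**2 + 10*k + 25, B=k**2 + 12*k + 36, C=1.
Key eq: (k**2 + 10*k + 25)·f(k+1) = (k**2 + 10*k + 25)·f(k) + (1).
Degrees (2,2,0) ⇒ d ≤ 0.
f = c0 ⇒ A·f(k+1) − B(k−1)·f(k) − C = -1. The system {-1 = 0} is inconsistent; no antidifference.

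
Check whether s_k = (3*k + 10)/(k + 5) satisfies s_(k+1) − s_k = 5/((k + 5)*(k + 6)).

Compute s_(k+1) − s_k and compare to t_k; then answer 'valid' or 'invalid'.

s_(k+1) = (3*k + 13)/(k + 6)
s_(k+1) − s_k = 5/(k**2 + 11*k + 30)
(s_(k+1) − s_k) − t_k = 0

valid (s_(k+1) − s_k reduces to t_k)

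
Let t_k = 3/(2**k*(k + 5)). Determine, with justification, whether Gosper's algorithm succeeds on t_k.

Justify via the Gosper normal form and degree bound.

No; the degree bound rules out any f.

Ratio r(k) = (k + 5)/(2*(k + 6)).
Gosper form: A/B · C(k+1)/C(k) with A=k/2 + 5/2, B=k + 6, C=1.
Key eq: (k/2 + 5/2)·f(k+1) = (k + 5)·f(k) + (1).
From deg A=1, deg B=1, deg C=0: d=-1.
Negative degree bound (-1): no f exists, t_k not Gosper-summable.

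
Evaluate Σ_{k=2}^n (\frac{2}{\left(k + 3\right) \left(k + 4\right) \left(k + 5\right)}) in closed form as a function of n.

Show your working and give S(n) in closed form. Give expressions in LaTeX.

S(n) = \frac{n^{2} + 9 n - 10}{30 \left(n^{2} + 9 n + 20\right)}

Step 1: r(k) = (k + 3)/(k + 6).
Gosper form: A/B · C(k+1)/C(k) with A=k + 3, B=k + 6, C=1.
f must satisfy (k + 3)·f(k+1) − (k + 5)·f(k) = 1.
Degrees (1,1,0) ⇒ d ≤ 2.
Match coefficients ⇒ f(k) = k*(k + 7)/24.
R(k) = B(k−1)·f(k)/C(k) = k*(k + 5)*(k + 7)/24; s_k = R·t_k = k*(k + 7)/(12*(k + 3)*(k + 4)).
Δs = 2/(k**3 + 12*k**2 + 47*k + 60), as required.
Evaluate: s_(n+1) = (n**2 + 9*n + 8)/(12*(n**2 + 9*n + 20)); subtract s_(2) = 1/20 ⇒ S(n) = (n**2 + 9*n - 10)/(30*(n**2 + 9*n + 20)).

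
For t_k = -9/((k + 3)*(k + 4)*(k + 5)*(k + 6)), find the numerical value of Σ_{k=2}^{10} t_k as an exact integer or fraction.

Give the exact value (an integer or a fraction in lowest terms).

t_(k+1)/t_k = (k + 3)/(k + 7).
Take A(k)=k + 3, B(k)=k + 7, C(k)=1.
Key eq: (k + 3)·f(k+1) = (k + 6)·f(k) + (1).
From deg A=1, deg B=1, deg C=0: d=3.
Solve for f: f(k) = k*(k**2 + 12*k + 47)/180 (degree 3 ≤ 3).
Get s_k = R·t_k = k*(-k**2 - 12*k - 47)/(20*(k + 3)*(k + 4)*(k + 5)) with R(k) = B(k−1)f(k)/C(k) = k*(k + 6)*(k**2 + 12*k + 47)/180.
s_(k+1) − s_k = -9/(k**4 + 18*k**3 + 119*k**2 + 342*k + 360) = t_k.
Telescoping: Σ = s_(11) − s_(2) = -11/224 − (-1/28) = -3/224.

Σ = -3/224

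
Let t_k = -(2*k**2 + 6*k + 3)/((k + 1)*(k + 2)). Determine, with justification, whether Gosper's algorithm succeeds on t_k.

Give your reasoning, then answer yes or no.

Compute t_(k+1)/t_k: get (k + 1)*(6*k + 2*(k + 1)**2 + 9)/((k + 3)*(2*k**2 + 6*k + 3)).
Factor: A=k + 1; B=k + 3; C=k**2 + 3*k + 3/2.
f must satisfy (k + 1)·f(k+1) − (k + 2)·f(k) = k**2 + 3*k + 3/2.
d = 2 from the (1,1,2) case.
Solving with deg f ≤ 2: f(k) = k*(2*k + 1)/2.
Get s_k = R·t_k = k*(-2*k - 1)/(k + 1) with R(k) = B(k−1)f(k)/C(k) = k*(k + 2)*(2*k + 1)/(2*k**2 + 6*k + 3).
Verify: (-2*k**2 - 6*k - 3)/(k**2 + 3*k + 2) matches t_k.

Yes. s_k = k*(-2*k - 1)/(k + 1).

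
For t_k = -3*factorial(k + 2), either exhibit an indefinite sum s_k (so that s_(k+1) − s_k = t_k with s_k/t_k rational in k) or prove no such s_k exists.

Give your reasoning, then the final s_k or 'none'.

none — t_k is not Gosper-summable

Ratio r(k) = k + 3.
A = k + 3, B = 1, C = 1.
f must satisfy (k + 3)·f(k+1) − (1)·f(k) = 1.
Bound: deg f ≤ -1.
Negative degree bound (-1): no f exists, t_k not Gosper-summable.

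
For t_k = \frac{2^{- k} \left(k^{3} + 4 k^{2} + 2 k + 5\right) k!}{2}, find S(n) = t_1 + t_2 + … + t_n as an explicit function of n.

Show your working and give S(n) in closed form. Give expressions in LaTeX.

The ratio is (k**4 + 8*k**3 + 20*k**2 + 25*k + 12)/(2*(k**3 + 4*k**2 + 2*k + 5)).
Factor: A=k/2 + 1/2; B=1; C=k**3 + 4*k**2 + 2*k + 5.
f must satisfy (k/2 + 1/2)·f(k+1) − (1)·f(k) = k**3 + 4*k**2 + 2*k + 5.
Degrees (1,0,3) ⇒ d ≤ 2.
Coefficient equations give f(k) = 2*(k**2 + 3*k - 1).
Certificate R = B(k−1)f/C = 2*(k**2 + 3*k - 1)/(k**3 + 4*k**2 + 2*k + 5) gives s_k = (k**2 + 3*k - 1)*factorial(k)/2**k.
Check: Δs_k = (k**3 + 4*k**2 + 2*k + 5)*factorial(k)/(2*2**k). ✓
Telescope: S(n) = s_(n+1) − s_(1) = 2**(-n - 1)*(n**2 + 5*n + 3)*factorial(n + 1) − (3/2) = 2**(-n - 1)*(-3*2**n + n**3*factorial(n) + 6*n**2*factorial(n) + 8*n*factorial(n) + 3*factorial(n)).

S(n) = 2^{- n - 1} \left(- 3 \cdot 2^{n} + n^{3} n! + 6 n^{2} n! + 8 n n! + 3 n!\right)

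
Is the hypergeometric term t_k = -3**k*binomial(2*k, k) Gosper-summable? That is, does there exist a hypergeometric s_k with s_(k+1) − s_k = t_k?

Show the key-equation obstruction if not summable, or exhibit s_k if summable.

The ratio is 6*(2*k + 1)/(k + 1).
A = 12*k + 6, B = k + 1, C = 1.
Key eq: (12*k + 6)·f(k+1) = (k)·f(k) + (1).
From deg A=1, deg B=1, deg C=0: d=-1.
Bound -1 < 0, so the key equation has no polynomial solution.

No — t_k has no hypergeometric antidifference.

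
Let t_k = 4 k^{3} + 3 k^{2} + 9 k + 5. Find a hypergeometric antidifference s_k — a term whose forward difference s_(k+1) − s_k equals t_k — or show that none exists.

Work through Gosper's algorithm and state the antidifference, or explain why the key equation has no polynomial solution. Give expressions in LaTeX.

s_k = k \left(k^{3} - k^{2} + 4 k + 1\right)

Ratio r(k) = (4*k**3 + 15*k**2 + 27*k + 21)/(4*k**3 + 3*k**2 + 9*k + 5).
Normal form (A,B,C) = (1, 1, k**3 + 3*k**2/4 + 9*k/4 + 5/4).
f must satisfy (1)·f(k+1) − (1)·f(k) = k**3 + 3*k**2/4 + 9*k/4 + 5/4.
Bound: deg f ≤ 4.
Solving with deg f ≤ 4: f(k) = k*(k**3 - k**2 + 4*k + 1)/4.
Get s_k = R·t_k = k*(k**3 - k**2 + 4*k + 1) with R(k) = B(k−1)f(k)/C(k) = k*(k**3 - k**2 + 4*k + 1)/(4*k**3 + 3*k**2 + 9*k + 5).
Verify: 4*k**3 + 3*k**2 + 9*k + 5 matches t_k.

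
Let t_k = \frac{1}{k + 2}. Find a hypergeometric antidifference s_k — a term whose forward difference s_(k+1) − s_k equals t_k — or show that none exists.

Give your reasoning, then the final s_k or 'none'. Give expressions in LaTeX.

t_(k+1)/t_k = (k + 2)/(k + 3).
A = k + 2, B = k + 3, C = 1.
Set up (k + 2)·f(k+1) − (k + 2)·f(k) − (1) = 0.
From deg A=1, deg B=1, deg C=0: d=0.
f = c0 ⇒ A·f(k+1) − B(k−1)·f(k) − C = -1. The system {-1 = 0} is inconsistent; no antidifference.

not Gosper-summable; s_k does not exist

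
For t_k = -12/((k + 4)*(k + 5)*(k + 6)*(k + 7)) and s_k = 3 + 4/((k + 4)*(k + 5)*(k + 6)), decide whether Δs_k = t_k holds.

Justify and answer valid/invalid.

Valid — Δs_k = t_k.

s_(k+1) = 3 + 4/((k + 5)*(k + 6)*(k + 7))
s_(k+1) − s_k = -12/((k + 4)*(k + 5)*(k + 6)*(k + 7))
(s_(k+1) − s_k) − t_k = 0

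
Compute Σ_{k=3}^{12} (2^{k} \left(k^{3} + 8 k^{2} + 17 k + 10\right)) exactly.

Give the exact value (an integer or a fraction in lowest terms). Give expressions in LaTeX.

t_(k+1)/t_k = 2*(k**2 + 9*k + 18)/(k**2 + 6*k + 5).
Gosper form: A/B · C(k+1)/C(k) with A=2, B=1, C=k**3 + 8*k**2 + 17*k + 10.
Set up (2)·f(k+1) − (1)·f(k) − (k**3 + 8*k**2 + 17*k + 10) = 0.
deg f ≤ 3 (via 0,0,3).
Match coefficients ⇒ f(k) = k**3 + 2*k**2 + 3*k - 2.
Get s_k = R·t_k = 2**k*(k**3 + 2*k**2 + 3*k - 2) with R(k) = B(k−1)f(k)/C(k) = (k**3 + 2*k**2 + 3*k - 2)/((k + 1)*(k + 2)*(k + 5)).
Check: Δs_k = 2**k*(k**3 + 8*k**2 + 17*k + 10). ✓
Evaluate s at k=13 and k=3: 21069824 and 416; difference 21069408.

Σ = 21069408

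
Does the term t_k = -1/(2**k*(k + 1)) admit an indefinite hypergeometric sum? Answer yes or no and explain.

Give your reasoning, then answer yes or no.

No; the degree bound rules out any f.

Ratio r(k) = (k + 1)/(2*(k + 2)).
Take A(k)=k/2 + 1/2, B(k)=k + 2, C(k)=1.
Set up (k/2 + 1/2)·f(k+1) − (k + 1)·f(k) − (1) = 0.
deg f ≤ -1 (via 1,1,0).
Negative degree bound (-1): no f exists, t_k not Gosper-summable.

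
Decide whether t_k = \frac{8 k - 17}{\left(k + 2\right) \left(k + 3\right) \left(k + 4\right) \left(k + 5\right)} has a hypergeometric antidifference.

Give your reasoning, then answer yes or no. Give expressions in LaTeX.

Compute t_(k+1)/t_k: get (k + 2)*(8*k - 9)/((k + 6)*(8*k - 17)).
Factor: A=k + 2; B=k + 6; C=k - 17/8.
Need (k + 2)·f(k+1) − (k + 5)·f(k) = k - 17/8.
d = 3 from the (1,1,1) case.
Solving with deg f ≤ 3: f(k) = -k*(k**2 + 9*k + 58)/64.
R(k) = B(k−1)·f(k)/C(k) = -k*(k + 5)*(k**2 + 9*k + 58)/(8*(8*k - 17)); s_k = R·t_k = k*(-k**2 - 9*k - 58)/(8*(k + 2)*(k + 3)*(k + 4)).
Verify: (8*k - 17)/(k**4 + 14*k**3 + 71*k**2 + 154*k + 120) matches t_k.

Yes. s_k = \frac{k \left(- k^{2} - 9 k - 58\right)}{8 \left(k + 2\right) \left(k + 3\right) \left(k + 4\right)}.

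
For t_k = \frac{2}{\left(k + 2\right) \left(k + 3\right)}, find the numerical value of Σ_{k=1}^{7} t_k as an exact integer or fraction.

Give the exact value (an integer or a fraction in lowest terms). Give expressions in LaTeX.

Compute t_(k+1)/t_k: get (k + 2)/(k + 4).
Take A(k)=k + 2, B(k)=k + 4, C(k)=1.
Need (k + 2)·f(k+1) − (k + 3)·f(k) = 1.
Bound: deg f ≤ 1.
Coefficient equations give f(k) = k/2.
Certificate R = B(k−1)f/C = k*(k + 3)/2 gives s_k = k/(k + 2).
Check: Δs_k = 2/(k**2 + 5*k + 6). ✓
Sum = s_(8) − s_(1); s_(8) = 4/5, s_(1) = 1/3 ⇒ 7/15.

Σ = 7/15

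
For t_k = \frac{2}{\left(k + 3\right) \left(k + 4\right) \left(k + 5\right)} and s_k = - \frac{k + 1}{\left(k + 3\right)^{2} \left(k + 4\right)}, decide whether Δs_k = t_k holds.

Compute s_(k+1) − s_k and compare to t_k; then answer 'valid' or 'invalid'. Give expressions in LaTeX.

s_(k+1) = (-k - 2)/((k + 4)**2*(k + 5))
s_(k+1) − s_k = ((k + 1)*(k + 4)*(k + 5) - (k + 2)*(k + 3)**2)/((k + 3)**2*(k + 4)**2*(k + 5))
(s_(k+1) − s_k) − t_k = 2*(-3*k - 11)/(k**5 + 19*k**4 + 143*k**3 + 533*k**2 + 984*k + 720)

Invalid: residual \frac{2 \left(- 3 k - 11\right)}{k^{5} + 19 k^{4} + 143 k^{3} + 533 k^{2} + 984 k + 720} ≠ 0.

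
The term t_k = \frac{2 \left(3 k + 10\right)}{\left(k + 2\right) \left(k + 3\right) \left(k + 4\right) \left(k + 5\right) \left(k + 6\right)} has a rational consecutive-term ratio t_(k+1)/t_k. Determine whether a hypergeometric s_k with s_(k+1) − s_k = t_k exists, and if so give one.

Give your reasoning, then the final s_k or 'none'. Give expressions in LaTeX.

s_k = \frac{k \left(k^{2} + 11 k + 38\right)}{20 \left(k^{3} + 11 k^{2} + 38 k + 40\right)}

Compute t_(k+1)/t_k: get (k + 2)*(3*k + 13)/((k + 7)*(3*k + 10)).
Take A(k)=k + 2, B(k)=k + 7, C(k)=k + 10/3.
Solve (k + 2)·f(k+1) − (k + 6)·f(k) = k + 10/3.
From deg A=1, deg B=1, deg C=1: d=4.
Solve for f: f(k) = k*(k + 3)*(k**2 + 11*k + 38)/120 (degree 4 ≤ 4).
So s_k = (B(k−1)f/C)·t_k = (k*(k + 3)*(k + 6)*(k**2 + 11*k + 38)/(40*(3*k + 10)))·t_k = k*(k**2 + 11*k + 38)/(20*(k**3 + 11*k**2 + 38*k + 40)).
Δs = 2*(3*k + 10)/(k**5 + 20*k**4 + 155*k**3 + 580*k**2 + 1044*k + 720), as required.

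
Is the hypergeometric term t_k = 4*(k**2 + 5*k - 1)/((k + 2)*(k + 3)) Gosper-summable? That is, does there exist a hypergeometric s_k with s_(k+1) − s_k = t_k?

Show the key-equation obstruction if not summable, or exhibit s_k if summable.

r(k) = (k + 2)*(5*k + (k + 1)**2 + 4)/((k + 4)*(k**2 + 5*k - 1)) after simplifying.
A = k + 2, B = k + 4, C = k**2 + 5*k - 1.
Set up (k + 2)·f(k+1) − (k + 3)·f(k) − (k**2 + 5*k - 1) = 0.
deg f ≤ 2 (via 1,1,2).
Coefficient equations give f(k) = k*(2*k - 3)/2.
So s_k = (B(k−1)f/C)·t_k = (k*(k + 3)*(2*k - 3)/(2*(k**2 + 5*k - 1)))·t_k = 2*k*(2*k - 3)/(k + 2).
s_(k+1) − s_k = 4*(k**2 + 5*k - 1)/(k**2 + 5*k + 6) = t_k.

Yes. s_k = 2*k*(2*k - 3)/(k + 2).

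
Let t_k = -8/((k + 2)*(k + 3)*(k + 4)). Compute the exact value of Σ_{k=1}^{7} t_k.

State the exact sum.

Compute t_(k+1)/t_k: get (k + 2)/(k + 5).
Take A(k)=k + 2, B(k)=k + 5, C(k)=1.
Need (k + 2)·f(k+1) − (k + 4)·f(k) = 1.
Bound: deg f ≤ 2.
A polynomial solution: f(k) = k*(k + 5)/12.
Certificate R = B(k−1)f/C = k*(k + 4)*(k + 5)/12 gives s_k = 2*k*(-k - 5)/(3*(k + 2)*(k + 3)).
Δs = -8/(k**3 + 9*k**2 + 26*k + 24), as required.
Sum = s_(8) − s_(1); s_(8) = -104/165, s_(1) = -1/3 ⇒ -49/165.

Σ = -49/165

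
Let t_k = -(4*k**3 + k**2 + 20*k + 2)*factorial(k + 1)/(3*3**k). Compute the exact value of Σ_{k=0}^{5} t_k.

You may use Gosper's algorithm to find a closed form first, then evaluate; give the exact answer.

Σ = -7840/9

Step 1: r(k) = (k + 2)*(20*k + 4*(k + 1)**3 + (k + 1)**2 + 22)/(3*(4*k**3 + k**2 + 20*k + 2)).
A = k/3 + 2/3, B = 1, C = k**3 + k**2/4 + 5*k + 1/2.
Solve (k/3 + 2/3)·f(k+1) − (1)·f(k) = k**3 + k**2/4 + 5*k + 1/2.
deg f ≤ 2 (via 1,0,3).
Solve for f: f(k) = 3*k*(4*k - 3)/4 (degree 2 ≤ 2).
R(k) = B(k−1)·f(k)/C(k) = 3*k*(4*k - 3)/(4*k**3 + k**2 + 20*k + 2); s_k = R·t_k = -k*(4*k - 3)*factorial(k + 1)/3**k.
Δs = -(4*k**3 + k**2 + 20*k + 2)*factorial(k + 1)/(3*3**k), as required.
Telescoping: Σ = s_(6) − s_(0) = -7840/9 − (0) = -7840/9.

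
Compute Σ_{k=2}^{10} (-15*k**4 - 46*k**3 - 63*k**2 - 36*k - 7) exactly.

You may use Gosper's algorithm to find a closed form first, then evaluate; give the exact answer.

Σ = -545283

t_(k+1)/t_k = (15*k**4 + 106*k**3 + 291*k**2 + 360*k + 167)/(15*k**4 + 46*k**3 + 63*k**2 + 36*k + 7).
Take A(k)=1, B(k)=1, C(k)=k**4 + 46*k**3/15 + 21*k**2/5 + 12*k/5 + 7/15.
Key eq: (1)·f(k+1) = (1)·f(k) + (k**4 + 46*k**3/15 + 21*k**2/5 + 12*k/5 + 7/15).
Bound: deg f ≤ 5.
Solving with deg f ≤ 5: f(k) = k*(3*k**4 + 4*k**3 + 3*k**2 - 2*k - 1)/15.
R(k) = B(k−1)·f(k)/C(k) = k*(3*k**4 + 4*k**3 + 3*k**2 - 2*k - 1)/(15*k**4 + 46*k**3 + 63*k**2 + 36*k + 7); s_k = R·t_k = k*(-3*k**4 - 4*k**3 - 3*k**2 + 2*k + 1).
Δs = -15*k**4 - 46*k**3 - 63*k**2 - 36*k - 7, as required.
Telescoping: Σ = s_(11) − s_(2) = -545457 − (-174) = -545283.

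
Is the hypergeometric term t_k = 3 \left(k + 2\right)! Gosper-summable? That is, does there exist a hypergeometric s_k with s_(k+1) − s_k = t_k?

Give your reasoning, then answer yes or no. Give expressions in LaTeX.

No — t_k has no hypergeometric antidifference.

Step 1: r(k) = k + 3.
Gosper form: A/B · C(k+1)/C(k) with A=k + 3, B=1, C=1.
Key eq: (k + 3)·f(k+1) = (1)·f(k) + (1).
Bound: deg f ≤ -1.
d = -1 < 0 ⇒ no nonzero polynomial f; not summable.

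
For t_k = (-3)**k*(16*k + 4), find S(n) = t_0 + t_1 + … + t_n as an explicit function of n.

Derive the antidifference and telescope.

S(n) = 12*(-3)**n*n + 6*(-3)**n - 2

r(k) = 3*(-4*k - 5)/(4*k + 1) after simplifying.
Gosper form: A/B · C(k+1)/C(k) with A=-3, B=1, C=k + 1/4.
Need (-3)·f(k+1) − (1)·f(k) = k + 1/4.
From deg A=0, deg B=0, deg C=1: d=1.
Solve for f: f(k) = -(2*k - 1)/8 (degree 1 ≤ 1).
R(k) = B(k−1)·f(k)/C(k) = -(2*k - 1)/(2*(4*k + 1)); s_k = R·t_k = (-3)**k*(2 - 4*k).
Δs = (-3)**k*(16*k + 4), as required.
s_(n+1) = 6*(-3)**n*(2*n + 1) and s_(0) = 2, so S(n) = 12*(-3)**n*n + 6*(-3)**n - 2.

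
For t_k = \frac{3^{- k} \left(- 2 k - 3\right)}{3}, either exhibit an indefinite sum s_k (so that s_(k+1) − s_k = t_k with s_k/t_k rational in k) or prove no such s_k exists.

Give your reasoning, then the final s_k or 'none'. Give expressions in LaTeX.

s_k = 3^{- k} \left(k + 2\right)

Ratio r(k) = (2*k + 5)/(3*(2*k + 3)).
Take A(k)=1/3, B(k)=1, C(k)=k + 3/2.
f must satisfy (1/3)·f(k+1) − (1)·f(k) = k + 3/2.
From deg A=0, deg B=0, deg C=1: d=1.
Solve for f: f(k) = -3*(k + 2)/2 (degree 1 ≤ 1).
R(k) = B(k−1)·f(k)/C(k) = -3*(k + 2)/(2*k + 3); s_k = R·t_k = (k + 2)/3**k.
s_(k+1) − s_k = (-2*k - 3)/(3*3**k) = t_k.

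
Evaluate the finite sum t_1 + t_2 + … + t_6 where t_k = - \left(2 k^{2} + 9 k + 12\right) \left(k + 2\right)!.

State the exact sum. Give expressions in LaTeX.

The ratio is (k + 3)*(9*k + 2*(k + 1)**2 + 21)/(2*k**2 + 9*k + 12).
Gosper form: A/B · C(k+1)/C(k) with A=k + 3, B=1, C=k**2 + 9*k/2 + 6.
Set up (k + 3)·f(k+1) − (1)·f(k) − (k**2 + 9*k/2 + 6) = 0.
Bound: deg f ≤ 1.
Match coefficients ⇒ f(k) = (2*k + 3)/2.
Then R = B(k−1)f/C = (2*k + 3)/(2*k**2 + 9*k + 12), so s_k = R(k)·t_k = -(2*k + 3)*factorial(k + 2).
Check: Δs_k = -(2*k**2 + 9*k + 12)*factorial(k + 2). ✓
Telescoping: Σ = s_(7) − s_(1) = -6168960 − (-30) = -6168930.

Σ = -6168930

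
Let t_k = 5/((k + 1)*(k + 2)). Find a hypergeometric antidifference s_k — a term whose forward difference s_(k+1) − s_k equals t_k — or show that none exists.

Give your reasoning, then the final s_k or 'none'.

s_k = 5*k/(k + 1)

Compute t_(k+1)/t_k: get (k + 1)/(k + 3).
Take A(k)=k + 1, B(k)=k + 3, C(k)=1.
Need (k + 1)·f(k+1) − (k + 2)·f(k) = 1.
Degrees (1,1,0) ⇒ d ≤ 1.
Solving with deg f ≤ 1: f(k) = k.
Get s_k = R·t_k = 5*k/(k + 1) with R(k) = B(k−1)f(k)/C(k) = k*(k + 2).
Verify: 5/(k**2 + 3*k + 2) matches t_k.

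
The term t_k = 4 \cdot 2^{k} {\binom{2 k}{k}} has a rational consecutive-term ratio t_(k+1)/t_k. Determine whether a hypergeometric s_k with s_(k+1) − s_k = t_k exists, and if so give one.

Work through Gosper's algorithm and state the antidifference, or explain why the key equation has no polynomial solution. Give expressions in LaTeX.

Compute t_(k+1)/t_k: get 4*(2*k + 1)/(k + 1).
Factor: A=8*k + 4; B=k + 1; C=1.
Set up (8*k + 4)·f(k+1) − (k)·f(k) − (1) = 0.
Degrees (1,1,0) ⇒ d ≤ -1.
d = -1 < 0 ⇒ no nonzero polynomial f; not summable.

none — t_k is not Gosper-summable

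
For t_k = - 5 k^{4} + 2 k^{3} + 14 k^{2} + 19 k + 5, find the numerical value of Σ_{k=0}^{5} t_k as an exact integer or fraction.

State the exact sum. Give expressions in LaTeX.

Σ = -3360

Compute t_(k+1)/t_k: get (5*k**4 + 18*k**3 + 10*k**2 - 33*k - 35)/(5*k**4 - 2*k**3 - 14*k**2 - 19*k - 5).
Take A(k)=1, B(k)=1, C(k)=k**4 - 2*k**3/5 - 14*k**2/5 - 19*k/5 - 1.
Set up (1)·f(k+1) − (1)·f(k) − (k**4 - 2*k**3/5 - 14*k**2/5 - 19*k/5 - 1) = 0.
deg f ≤ 5 (via 0,0,4).
Coefficient equations give f(k) = k*(k**4 - 3*k**3 - 2*k**2 - 3*k + 2)/5.
So s_k = (B(k−1)f/C)·t_k = (k*(k**4 - 3*k**3 - 2*k**2 - 3*k + 2)/(5*k**4 - 2*k**3 - 14*k**2 - 19*k - 5))·t_k = k*(-k**4 + 3*k**3 + 2*k**2 + 3*k - 2).
s_(k+1) − s_k = -5*k**4 + 2*k**3 + 14*k**2 + 19*k + 5 = t_k.
Telescoping: Σ = s_(6) − s_(0) = -3360 − (0) = -3360.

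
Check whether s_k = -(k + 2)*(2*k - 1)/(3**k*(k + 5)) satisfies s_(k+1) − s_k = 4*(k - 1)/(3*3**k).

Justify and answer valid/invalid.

s_(k+1) = -(k + 3)*(2*k + 1)/(3*3**k*(k + 6))
s_(k+1) − s_k = (4*k**3 + 28*k**2 + 10*k - 51)/(3*3**k*(k**2 + 11*k + 30))
(s_(k+1) − s_k) − t_k = (-4*k**2 - 22*k + 23)/(3**k*(k**2 + 11*k + 30))

Invalid: residual (-4*k**2 - 22*k + 23)/(3**k*(k**2 + 11*k + 30)) ≠ 0.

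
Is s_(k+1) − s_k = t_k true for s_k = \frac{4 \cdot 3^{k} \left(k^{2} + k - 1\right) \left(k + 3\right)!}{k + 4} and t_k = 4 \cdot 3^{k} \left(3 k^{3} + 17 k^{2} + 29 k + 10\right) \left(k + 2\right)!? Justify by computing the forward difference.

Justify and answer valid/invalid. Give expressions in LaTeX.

s_(k+1) = 12*3**k*(k**2 + 3*k + 1)*factorial(k + 4)/(k + 5)
s_(k+1) − s_k = 4*3**k*(3*k**4 + 32*k**3 + 117*k**2 + 164*k + 53)*factorial(k + 3)/((k + 4)*(k + 5))
(s_(k+1) − s_k) − t_k = -4*3**k*(3*k**4 + 29*k**3 + 96*k**2 + 125*k + 41)*factorial(k + 2)/((k + 4)*(k + 5))

Invalid: residual - \frac{4 \cdot 3^{k} \left(3 k^{4} + 29 k^{3} + 96 k^{2} + 125 k + 41\right) \left(k + 2\right)!}{\left(k + 4\right) \left(k + 5\right)} ≠ 0.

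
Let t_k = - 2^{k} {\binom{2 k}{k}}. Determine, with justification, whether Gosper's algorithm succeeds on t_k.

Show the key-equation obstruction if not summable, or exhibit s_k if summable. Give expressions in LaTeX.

t_(k+1)/t_k = 4*(2*k + 1)/(k + 1).
Normal form (A,B,C) = (8*k + 4, k + 1, 1).
f must satisfy (8*k + 4)·f(k+1) − (k)·f(k) = 1.
Degrees (1,1,0) ⇒ d ≤ -1.
Negative degree bound (-1): no f exists, t_k not Gosper-summable.

No — negative degree bound, so no certificate f.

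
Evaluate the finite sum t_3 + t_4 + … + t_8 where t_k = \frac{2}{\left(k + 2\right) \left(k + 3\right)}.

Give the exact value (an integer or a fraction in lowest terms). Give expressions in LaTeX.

Σ = 12/55

Compute t_(k+1)/t_k: get (k + 2)/(k + 4).
Take A(k)=k + 2, B(k)=k + 4, C(k)=1.
f must satisfy (k + 2)·f(k+1) − (k + 3)·f(k) = 1.
Bound: deg f ≤ 1.
A polynomial solution: f(k) = k/2.
Get s_k = R·t_k = k/(k + 2) with R(k) = B(k−1)f(k)/C(k) = k*(k + 3)/2.
Δs = 2/(k**2 + 5*k + 6), as required.
Telescoping: Σ = s_(9) − s_(3) = 9/11 − (3/5) = 12/55.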